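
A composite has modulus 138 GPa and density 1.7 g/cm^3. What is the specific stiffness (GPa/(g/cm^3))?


Specific stiffness = E/rho = 138/1.7 = 81.2 GPa/(g/cm^3)

81.2 GPa/(g/cm^3)


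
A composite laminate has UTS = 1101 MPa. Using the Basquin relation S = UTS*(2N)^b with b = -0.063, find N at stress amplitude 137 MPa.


N = 0.5 * (S/UTS)^(1/b) = 0.5 * (137/1101)^(1/-0.063) = 1.1617e+14 cycles

1.1617e+14 cycles


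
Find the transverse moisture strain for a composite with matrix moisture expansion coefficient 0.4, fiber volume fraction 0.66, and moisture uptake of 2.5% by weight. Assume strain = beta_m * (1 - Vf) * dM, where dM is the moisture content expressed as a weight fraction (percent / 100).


dM = 2.5/100 = 0.025
strain = beta_m * (1-Vf) * dM = 0.4 * 0.34 * 0.025 = 0.0034

0.0034


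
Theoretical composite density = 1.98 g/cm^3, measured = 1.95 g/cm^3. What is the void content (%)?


Void% = (rho_theo - rho_actual)/rho_theo * 100 = (1.98 - 1.95)/1.98 * 100 = 1.52%

1.52%


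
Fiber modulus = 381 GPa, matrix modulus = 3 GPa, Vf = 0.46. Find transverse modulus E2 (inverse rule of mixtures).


1/E2 = Vf/Ef + (1-Vf)/Em = 0.46/381 + 0.54/3
E2 = 5.52 GPa

5.52 GPa


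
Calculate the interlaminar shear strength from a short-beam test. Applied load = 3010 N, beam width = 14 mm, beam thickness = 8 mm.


ILSS = 3F/(4bh) = 3*3010/(4*14*8) = 20.16 MPa

20.16 MPa


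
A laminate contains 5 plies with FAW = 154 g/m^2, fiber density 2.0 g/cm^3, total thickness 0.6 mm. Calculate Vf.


Vf = n * FAW / (rho_f * h * 1000) = 5 * 154 / (2.0 * 0.6 * 1000) = 0.6417

0.6417


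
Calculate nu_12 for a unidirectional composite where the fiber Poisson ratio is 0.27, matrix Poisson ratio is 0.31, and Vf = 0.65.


nu_12 = nu_f*Vf + nu_m*(1-Vf) = 0.27*0.65 + 0.31*0.35 = 0.284

0.284


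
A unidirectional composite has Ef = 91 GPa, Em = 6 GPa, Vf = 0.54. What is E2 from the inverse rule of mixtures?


1/E2 = Vf/Ef + (1-Vf)/Em = 0.54/91 + 0.46/6
E2 = 12.11 GPa

12.11 GPa


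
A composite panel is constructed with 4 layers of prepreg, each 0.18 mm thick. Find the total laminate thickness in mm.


h = n * t_ply = 4 * 0.18 = 0.72 mm

0.72 mm


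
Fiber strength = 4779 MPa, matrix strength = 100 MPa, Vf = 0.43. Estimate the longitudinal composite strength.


sigma_1 = sigma_f*Vf + sigma_m*(1-Vf) = 4779*0.43 + 100*0.57 = 2112.0 MPa

2112.0 MPa


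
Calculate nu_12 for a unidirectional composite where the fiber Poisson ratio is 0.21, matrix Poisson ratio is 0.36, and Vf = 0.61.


nu_12 = nu_f*Vf + nu_m*(1-Vf) = 0.21*0.61 + 0.36*0.39 = 0.2685

0.2685


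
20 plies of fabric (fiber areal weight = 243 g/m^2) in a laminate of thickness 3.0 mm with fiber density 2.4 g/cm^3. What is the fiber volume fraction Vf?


Vf = n * FAW / (rho_f * h * 1000) = 20 * 243 / (2.4 * 3.0 * 1000) = 0.675

0.675


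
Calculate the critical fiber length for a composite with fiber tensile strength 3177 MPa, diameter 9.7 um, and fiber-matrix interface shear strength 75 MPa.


Lc = sigma_f * d / (2 * tau_i) = 3177 * 9.7 / (2 * 75) = 205.4 um

205.4 um


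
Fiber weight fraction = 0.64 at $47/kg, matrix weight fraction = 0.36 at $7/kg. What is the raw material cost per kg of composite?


Cost = cost_f*Wf + cost_m*Wm = 47*0.64 + 7*0.36 = $32.6/kg

$32.6/kg


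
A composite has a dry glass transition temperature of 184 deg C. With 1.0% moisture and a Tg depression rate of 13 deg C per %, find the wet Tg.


Tg_wet = Tg_dry - k*moisture = 184 - 13*1.0 = 171.0 deg C

171.0 deg C


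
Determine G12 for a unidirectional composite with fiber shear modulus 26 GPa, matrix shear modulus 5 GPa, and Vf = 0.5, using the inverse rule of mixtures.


1/G12 = Vf/Gf + (1-Vf)/Gm = 0.5/26 + 0.5/5
G12 = 8.39 GPa

8.39 GPa


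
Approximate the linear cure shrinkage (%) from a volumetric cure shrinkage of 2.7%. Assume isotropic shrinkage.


Linear shrinkage ≈ vol_shrink/3 = 2.7/3 = 0.9%

0.9%


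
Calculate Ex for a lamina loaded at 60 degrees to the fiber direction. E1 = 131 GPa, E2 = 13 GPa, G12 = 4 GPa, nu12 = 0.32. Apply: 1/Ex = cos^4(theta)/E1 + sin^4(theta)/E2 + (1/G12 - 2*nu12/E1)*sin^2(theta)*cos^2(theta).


cos^4(60) = 0.0625, sin^4(60) = 0.5625, sin^2(60)*cos^2(60) = 0.1875
1/G12 - 2*nu12/E1 = 1/4 - 2*0.32/131 = 0.245115 GPa^-1
1/Ex = 0.0625/131 + 0.5625/13 + 0.245115*0.1875 = 0.0897053 GPa^-1
Ex = 11.15 GPa

11.15 GPa


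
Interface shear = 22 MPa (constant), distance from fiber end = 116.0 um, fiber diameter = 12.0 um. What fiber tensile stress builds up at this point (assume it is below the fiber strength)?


Force balance: sigma_f * (pi*d^2/4) = tau * (pi*d) * x  ->  sigma_f = 4 * tau * x / d
sigma_f = 4 * 22 * 116.0 / 12.0 = 850.7 MPa

850.7 MPa


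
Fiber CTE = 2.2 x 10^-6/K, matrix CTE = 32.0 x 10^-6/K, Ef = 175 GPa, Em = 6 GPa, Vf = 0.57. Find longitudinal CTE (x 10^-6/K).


E1 = Ef*Vf + Em*(1-Vf) = 102.33
alpha_1 = (alpha_f*Ef*Vf + alpha_m*Em*(1-Vf))/E1 = 2.95 x 10^-6/K

2.95 x 10^-6/K


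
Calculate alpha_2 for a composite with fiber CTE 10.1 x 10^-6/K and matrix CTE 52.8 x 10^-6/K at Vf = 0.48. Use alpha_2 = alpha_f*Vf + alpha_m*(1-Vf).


alpha_2 = alpha_f*Vf + alpha_m*(1-Vf) = 10.1*0.48 + 52.8*0.52 = 32.3 x 10^-6/K

32.3 x 10^-6/K


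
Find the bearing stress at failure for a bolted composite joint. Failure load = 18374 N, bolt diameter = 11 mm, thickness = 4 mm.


sigma_br = F/(d*h) = 18374/(11*4) = 417.6 MPa

417.6 MPa


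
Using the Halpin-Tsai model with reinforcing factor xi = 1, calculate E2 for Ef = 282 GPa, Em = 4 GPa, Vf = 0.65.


eta = (Ef/Em - 1)/(Ef/Em + xi) = (70.5 - 1)/(70.5 + 1) = 0.972
E2 = Em*(1+xi*eta*Vf)/(1-eta*Vf) = 17.73 GPa

17.73 GPa


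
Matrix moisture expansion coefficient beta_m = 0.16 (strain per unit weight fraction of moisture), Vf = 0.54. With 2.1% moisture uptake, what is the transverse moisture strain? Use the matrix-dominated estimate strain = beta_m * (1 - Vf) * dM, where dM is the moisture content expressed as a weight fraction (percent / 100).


dM = 2.1/100 = 0.021
strain = beta_m * (1-Vf) * dM = 0.16 * 0.46 * 0.021 = 0.0015456

0.0015456


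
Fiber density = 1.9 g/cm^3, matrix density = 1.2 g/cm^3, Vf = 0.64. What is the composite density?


rho_c = rho_f*Vf + rho_m*(1-Vf) = 1.9*0.64 + 1.2*0.36 = 1.648 g/cm^3

1.648 g/cm^3


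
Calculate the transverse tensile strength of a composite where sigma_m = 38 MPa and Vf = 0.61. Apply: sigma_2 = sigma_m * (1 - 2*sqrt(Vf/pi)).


factor = 1 - 2*sqrt(0.61/pi) = 0.1187
sigma_2 = 38 * 0.1187 = 4.51 MPa

4.51 MPa


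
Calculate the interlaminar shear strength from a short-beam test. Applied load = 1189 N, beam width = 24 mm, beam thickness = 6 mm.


ILSS = 3F/(4bh) = 3*1189/(4*24*6) = 6.19 MPa

6.19 MPa


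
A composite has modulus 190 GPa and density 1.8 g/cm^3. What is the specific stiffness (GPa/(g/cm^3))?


Specific stiffness = E/rho = 190/1.8 = 105.6 GPa/(g/cm^3)

105.6 GPa/(g/cm^3)


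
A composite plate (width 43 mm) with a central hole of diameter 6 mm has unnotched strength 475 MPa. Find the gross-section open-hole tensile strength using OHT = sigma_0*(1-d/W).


OHT = sigma_0*(1-d/W) = 475*(1-6/43) = 408.7 MPa

408.7 MPa


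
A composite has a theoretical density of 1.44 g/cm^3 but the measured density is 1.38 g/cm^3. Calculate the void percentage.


Void% = (rho_theo - rho_actual)/rho_theo * 100 = (1.44 - 1.38)/1.44 * 100 = 4.17%

4.17%


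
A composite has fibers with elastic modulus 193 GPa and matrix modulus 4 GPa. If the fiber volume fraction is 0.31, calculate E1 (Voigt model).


E1 = Ef*Vf + Em*(1-Vf) = 193*0.31 + 4*0.69 = 62.59 GPa

62.59 GPa


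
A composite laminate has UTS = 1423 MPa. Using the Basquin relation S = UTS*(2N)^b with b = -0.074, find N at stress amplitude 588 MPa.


N = 0.5 * (S/UTS)^(1/b) = 0.5 * (588/1423)^(1/-0.074) = 76882.7860 cycles

76882.7860 cycles


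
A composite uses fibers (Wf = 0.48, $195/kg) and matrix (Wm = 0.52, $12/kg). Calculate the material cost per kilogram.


Cost = cost_f*Wf + cost_m*Wm = 195*0.48 + 12*0.52 = $99.84/kg

$99.84/kg


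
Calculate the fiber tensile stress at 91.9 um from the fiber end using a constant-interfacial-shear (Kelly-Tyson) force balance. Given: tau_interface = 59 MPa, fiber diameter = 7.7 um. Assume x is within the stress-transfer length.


Force balance: sigma_f * (pi*d^2/4) = tau * (pi*d) * x  ->  sigma_f = 4 * tau * x / d
sigma_f = 4 * 59 * 91.9 / 7.7 = 2816.7 MPa

2816.7 MPa


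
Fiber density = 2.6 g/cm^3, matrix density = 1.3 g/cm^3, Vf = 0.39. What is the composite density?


rho_c = rho_f*Vf + rho_m*(1-Vf) = 2.6*0.39 + 1.3*0.61 = 1.807 g/cm^3

1.807 g/cm^3


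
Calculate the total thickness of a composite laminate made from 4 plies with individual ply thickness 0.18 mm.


h = n * t_ply = 4 * 0.18 = 0.72 mm

0.72 mm


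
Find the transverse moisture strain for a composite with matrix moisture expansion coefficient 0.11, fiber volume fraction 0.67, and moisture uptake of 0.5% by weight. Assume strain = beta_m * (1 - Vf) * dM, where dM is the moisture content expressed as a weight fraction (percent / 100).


dM = 0.5/100 = 0.005
strain = beta_m * (1-Vf) * dM = 0.11 * 0.33 * 0.005 = 0.0001815

0.0001815


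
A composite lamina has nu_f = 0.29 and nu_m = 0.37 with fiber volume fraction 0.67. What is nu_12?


nu_12 = nu_f*Vf + nu_m*(1-Vf) = 0.29*0.67 + 0.37*0.33 = 0.3164

0.3164


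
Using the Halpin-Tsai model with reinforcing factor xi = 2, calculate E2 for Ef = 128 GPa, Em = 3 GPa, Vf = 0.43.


eta = (Ef/Em - 1)/(Ef/Em + xi) = (42.6667 - 1)/(42.6667 + 2) = 0.9328
E2 = Em*(1+xi*eta*Vf)/(1-eta*Vf) = 9.03 GPa

9.03 GPa


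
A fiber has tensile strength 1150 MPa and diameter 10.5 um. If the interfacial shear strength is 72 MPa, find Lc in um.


Lc = sigma_f * d / (2 * tau_i) = 1150 * 10.5 / (2 * 72) = 83.9 um

83.9 um


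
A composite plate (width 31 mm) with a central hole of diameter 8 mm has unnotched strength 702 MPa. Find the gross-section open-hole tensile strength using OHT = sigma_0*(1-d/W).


OHT = sigma_0*(1-d/W) = 702*(1-8/31) = 520.8 MPa

520.8 MPa


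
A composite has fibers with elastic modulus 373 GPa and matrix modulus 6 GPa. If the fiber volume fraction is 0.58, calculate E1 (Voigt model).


E1 = Ef*Vf + Em*(1-Vf) = 373*0.58 + 6*0.42 = 218.86 GPa

218.86 GPa


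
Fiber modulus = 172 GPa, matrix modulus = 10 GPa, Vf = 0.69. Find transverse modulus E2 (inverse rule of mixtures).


1/E2 = Vf/Ef + (1-Vf)/Em = 0.69/172 + 0.31/10
E2 = 28.56 GPa

28.56 GPa


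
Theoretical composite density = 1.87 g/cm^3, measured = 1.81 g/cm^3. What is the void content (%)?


Void% = (rho_theo - rho_actual)/rho_theo * 100 = (1.87 - 1.81)/1.87 * 100 = 3.21%

3.21%


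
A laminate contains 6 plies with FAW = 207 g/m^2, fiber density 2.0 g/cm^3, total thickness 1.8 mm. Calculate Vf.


Vf = n * FAW / (rho_f * h * 1000) = 6 * 207 / (2.0 * 1.8 * 1000) = 0.345

0.345


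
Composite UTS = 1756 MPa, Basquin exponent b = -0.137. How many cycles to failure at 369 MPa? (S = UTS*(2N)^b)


N = 0.5 * (S/UTS)^(1/b) = 0.5 * (369/1756)^(1/-0.137) = 44076.9913 cycles

44076.9913 cycles


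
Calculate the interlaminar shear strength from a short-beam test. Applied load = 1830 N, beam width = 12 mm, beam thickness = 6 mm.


ILSS = 3F/(4bh) = 3*1830/(4*12*6) = 19.06 MPa

19.06 MPa


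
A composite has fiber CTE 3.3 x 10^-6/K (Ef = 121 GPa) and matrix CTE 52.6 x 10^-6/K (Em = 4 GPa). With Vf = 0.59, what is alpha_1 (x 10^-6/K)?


E1 = Ef*Vf + Em*(1-Vf) = 73.03
alpha_1 = (alpha_f*Ef*Vf + alpha_m*Em*(1-Vf))/E1 = 4.41 x 10^-6/K

4.41 x 10^-6/K


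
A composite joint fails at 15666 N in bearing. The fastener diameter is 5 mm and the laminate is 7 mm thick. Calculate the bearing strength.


sigma_br = F/(d*h) = 15666/(5*7) = 447.6 MPa

447.6 MPa


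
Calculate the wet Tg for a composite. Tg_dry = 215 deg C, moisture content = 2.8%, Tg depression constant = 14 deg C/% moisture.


Tg_wet = Tg_dry - k*moisture = 215 - 14*2.8 = 175.8 deg C

175.8 deg C


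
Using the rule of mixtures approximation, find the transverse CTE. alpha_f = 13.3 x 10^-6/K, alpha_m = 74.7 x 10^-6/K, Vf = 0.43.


alpha_2 = alpha_f*Vf + alpha_m*(1-Vf) = 13.3*0.43 + 74.7*0.57 = 48.3 x 10^-6/K

48.3 x 10^-6/K


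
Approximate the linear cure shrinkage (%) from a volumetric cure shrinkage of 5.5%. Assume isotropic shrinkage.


Linear shrinkage ≈ vol_shrink/3 = 5.5/3 = 1.833%

1.833%


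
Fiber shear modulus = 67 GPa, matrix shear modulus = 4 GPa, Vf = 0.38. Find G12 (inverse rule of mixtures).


1/G12 = Vf/Gf + (1-Vf)/Gm = 0.38/67 + 0.62/4
G12 = 6.22 GPa

6.22 GPa


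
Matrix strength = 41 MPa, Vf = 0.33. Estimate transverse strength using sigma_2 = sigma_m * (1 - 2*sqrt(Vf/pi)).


factor = 1 - 2*sqrt(0.33/pi) = 0.3518
sigma_2 = 41 * 0.3518 = 14.42 MPa

14.42 MPa


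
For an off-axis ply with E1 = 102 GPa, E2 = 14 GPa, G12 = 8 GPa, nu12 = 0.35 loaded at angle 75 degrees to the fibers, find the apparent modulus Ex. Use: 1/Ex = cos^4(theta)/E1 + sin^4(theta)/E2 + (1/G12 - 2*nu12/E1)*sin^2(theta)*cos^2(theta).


cos^4(75) = 0.004487, sin^4(75) = 0.870513, sin^2(75)*cos^2(75) = 0.0625
1/G12 - 2*nu12/E1 = 1/8 - 2*0.35/102 = 0.118137 GPa^-1
1/Ex = 0.004487/102 + 0.870513/14 + 0.118137*0.0625 = 0.0696071 GPa^-1
Ex = 14.37 GPa

14.37 GPa


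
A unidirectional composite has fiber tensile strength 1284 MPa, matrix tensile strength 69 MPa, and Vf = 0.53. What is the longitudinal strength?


sigma_1 = sigma_f*Vf + sigma_m*(1-Vf) = 1284*0.53 + 69*0.47 = 713.0 MPa

713.0 MPa


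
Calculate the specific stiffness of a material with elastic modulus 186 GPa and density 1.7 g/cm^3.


Specific stiffness = E/rho = 186/1.7 = 109.4 GPa/(g/cm^3)

109.4 GPa/(g/cm^3)


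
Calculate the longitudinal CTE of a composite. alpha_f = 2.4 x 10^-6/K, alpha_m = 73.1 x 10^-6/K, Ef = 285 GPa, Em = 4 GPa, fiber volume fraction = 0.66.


E1 = Ef*Vf + Em*(1-Vf) = 189.46
alpha_1 = (alpha_f*Ef*Vf + alpha_m*Em*(1-Vf))/E1 = 2.91 x 10^-6/K

2.91 x 10^-6/K


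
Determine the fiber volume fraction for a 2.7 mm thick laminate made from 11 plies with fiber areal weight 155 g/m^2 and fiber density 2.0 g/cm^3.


Vf = n * FAW / (rho_f * h * 1000) = 11 * 155 / (2.0 * 2.7 * 1000) = 0.3157

0.3157


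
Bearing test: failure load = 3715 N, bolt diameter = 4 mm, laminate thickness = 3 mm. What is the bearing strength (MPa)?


sigma_br = F/(d*h) = 3715/(4*3) = 309.6 MPa

309.6 MPa


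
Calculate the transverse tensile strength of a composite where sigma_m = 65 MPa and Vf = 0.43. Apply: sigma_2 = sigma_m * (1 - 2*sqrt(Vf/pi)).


factor = 1 - 2*sqrt(0.43/pi) = 0.2601
sigma_2 = 65 * 0.2601 = 16.9 MPa

16.9 MPa


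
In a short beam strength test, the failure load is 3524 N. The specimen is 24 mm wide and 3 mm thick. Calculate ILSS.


ILSS = 3F/(4bh) = 3*3524/(4*24*3) = 36.71 MPa

36.71 MPa


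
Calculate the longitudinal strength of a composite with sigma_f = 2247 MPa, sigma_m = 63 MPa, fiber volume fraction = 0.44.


sigma_1 = sigma_f*Vf + sigma_m*(1-Vf) = 2247*0.44 + 63*0.56 = 1024.0 MPa

1024.0 MPa


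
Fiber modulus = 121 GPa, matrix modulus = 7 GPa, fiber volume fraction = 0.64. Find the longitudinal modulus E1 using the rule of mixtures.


E1 = Ef*Vf + Em*(1-Vf) = 121*0.64 + 7*0.36 = 79.96 GPa

79.96 GPa


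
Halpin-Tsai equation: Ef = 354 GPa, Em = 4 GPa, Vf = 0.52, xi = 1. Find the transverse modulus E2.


eta = (Ef/Em - 1)/(Ef/Em + xi) = (88.5 - 1)/(88.5 + 1) = 0.9777
E2 = Em*(1+xi*eta*Vf)/(1-eta*Vf) = 12.27 GPa

12.27 GPa


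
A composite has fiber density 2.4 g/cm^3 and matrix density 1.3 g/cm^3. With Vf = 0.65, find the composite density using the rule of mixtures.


rho_c = rho_f*Vf + rho_m*(1-Vf) = 2.4*0.65 + 1.3*0.35 = 2.015 g/cm^3

2.015 g/cm^3


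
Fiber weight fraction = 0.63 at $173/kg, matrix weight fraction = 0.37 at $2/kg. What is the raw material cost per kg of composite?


Cost = cost_f*Wf + cost_m*Wm = 173*0.63 + 2*0.37 = $109.73/kg

$109.73/kg


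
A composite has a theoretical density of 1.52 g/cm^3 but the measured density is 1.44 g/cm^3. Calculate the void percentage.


Void% = (rho_theo - rho_actual)/rho_theo * 100 = (1.52 - 1.44)/1.52 * 100 = 5.26%

5.26%


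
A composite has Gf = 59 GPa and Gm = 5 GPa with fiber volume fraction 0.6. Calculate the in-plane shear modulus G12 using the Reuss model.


1/G12 = Vf/Gf + (1-Vf)/Gm = 0.6/59 + 0.4/5
G12 = 11.09 GPa

11.09 GPa


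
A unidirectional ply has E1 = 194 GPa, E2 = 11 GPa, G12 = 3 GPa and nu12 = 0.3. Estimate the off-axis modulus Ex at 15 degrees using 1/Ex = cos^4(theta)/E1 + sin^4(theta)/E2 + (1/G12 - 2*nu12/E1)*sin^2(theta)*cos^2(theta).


cos^4(15) = 0.870513, sin^4(15) = 0.004487, sin^2(15)*cos^2(15) = 0.0625
1/G12 - 2*nu12/E1 = 1/3 - 2*0.3/194 = 0.330241 GPa^-1
1/Ex = 0.870513/194 + 0.004487/11 + 0.330241*0.0625 = 0.0255351 GPa^-1
Ex = 39.16 GPa

39.16 GPa


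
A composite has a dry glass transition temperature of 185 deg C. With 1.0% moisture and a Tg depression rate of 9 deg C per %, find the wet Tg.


Tg_wet = Tg_dry - k*moisture = 185 - 9*1.0 = 176.0 deg C

176.0 deg C


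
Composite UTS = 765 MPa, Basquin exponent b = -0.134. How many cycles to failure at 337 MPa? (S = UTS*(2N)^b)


N = 0.5 * (S/UTS)^(1/b) = 0.5 * (337/765)^(1/-0.134) = 226.9456 cycles

226.9456 cycles


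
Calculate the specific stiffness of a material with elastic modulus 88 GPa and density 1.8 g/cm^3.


Specific stiffness = E/rho = 88/1.8 = 48.9 GPa/(g/cm^3)

48.9 GPa/(g/cm^3)


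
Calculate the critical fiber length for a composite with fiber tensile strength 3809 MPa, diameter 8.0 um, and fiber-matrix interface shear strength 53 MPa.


Lc = sigma_f * d / (2 * tau_i) = 3809 * 8.0 / (2 * 53) = 287.5 um

287.5 um


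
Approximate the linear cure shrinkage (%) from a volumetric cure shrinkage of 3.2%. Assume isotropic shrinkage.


Linear shrinkage ≈ vol_shrink/3 = 3.2/3 = 1.067%

1.067%


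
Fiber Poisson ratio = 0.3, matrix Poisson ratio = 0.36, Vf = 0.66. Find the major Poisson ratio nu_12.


nu_12 = nu_f*Vf + nu_m*(1-Vf) = 0.3*0.66 + 0.36*0.34 = 0.3204

0.3204


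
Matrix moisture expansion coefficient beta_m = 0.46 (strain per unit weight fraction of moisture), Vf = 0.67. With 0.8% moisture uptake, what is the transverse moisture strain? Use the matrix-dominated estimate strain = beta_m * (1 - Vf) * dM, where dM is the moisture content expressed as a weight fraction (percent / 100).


dM = 0.8/100 = 0.008
strain = beta_m * (1-Vf) * dM = 0.46 * 0.33 * 0.008 = 0.0012144

0.0012144


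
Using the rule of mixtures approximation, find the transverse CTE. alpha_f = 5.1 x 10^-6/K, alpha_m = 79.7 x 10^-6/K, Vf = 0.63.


alpha_2 = alpha_f*Vf + alpha_m*(1-Vf) = 5.1*0.63 + 79.7*0.37 = 32.7 x 10^-6/K

32.7 x 10^-6/K


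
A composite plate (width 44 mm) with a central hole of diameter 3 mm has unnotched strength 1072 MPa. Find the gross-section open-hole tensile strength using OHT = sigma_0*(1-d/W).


OHT = sigma_0*(1-d/W) = 1072*(1-3/44) = 998.9 MPa

998.9 MPa


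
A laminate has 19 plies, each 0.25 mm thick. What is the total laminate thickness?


h = n * t_ply = 19 * 0.25 = 4.75 mm

4.75 mm


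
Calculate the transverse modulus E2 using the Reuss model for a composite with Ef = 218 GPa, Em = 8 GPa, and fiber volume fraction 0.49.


1/E2 = Vf/Ef + (1-Vf)/Em = 0.49/218 + 0.51/8
E2 = 15.15 GPa

15.15 GPa


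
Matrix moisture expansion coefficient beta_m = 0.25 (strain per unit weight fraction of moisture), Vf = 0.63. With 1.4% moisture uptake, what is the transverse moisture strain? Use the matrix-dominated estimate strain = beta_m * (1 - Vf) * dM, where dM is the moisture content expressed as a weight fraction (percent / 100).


dM = 1.4/100 = 0.014
strain = beta_m * (1-Vf) * dM = 0.25 * 0.37 * 0.014 = 0.001295

0.001295


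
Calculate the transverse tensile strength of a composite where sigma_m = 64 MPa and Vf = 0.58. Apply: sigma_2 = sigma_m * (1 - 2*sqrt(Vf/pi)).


factor = 1 - 2*sqrt(0.58/pi) = 0.1407
sigma_2 = 64 * 0.1407 = 9.0 MPa

9.0 MPa


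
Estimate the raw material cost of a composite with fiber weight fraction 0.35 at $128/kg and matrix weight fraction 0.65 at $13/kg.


Cost = cost_f*Wf + cost_m*Wm = 128*0.35 + 13*0.65 = $53.25/kg

$53.25/kg


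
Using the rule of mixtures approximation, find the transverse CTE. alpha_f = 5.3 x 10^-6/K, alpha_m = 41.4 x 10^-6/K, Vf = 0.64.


alpha_2 = alpha_f*Vf + alpha_m*(1-Vf) = 5.3*0.64 + 41.4*0.36 = 18.3 x 10^-6/K

18.3 x 10^-6/K


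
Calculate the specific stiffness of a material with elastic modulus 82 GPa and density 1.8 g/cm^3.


Specific stiffness = E/rho = 82/1.8 = 45.6 GPa/(g/cm^3)

45.6 GPa/(g/cm^3)


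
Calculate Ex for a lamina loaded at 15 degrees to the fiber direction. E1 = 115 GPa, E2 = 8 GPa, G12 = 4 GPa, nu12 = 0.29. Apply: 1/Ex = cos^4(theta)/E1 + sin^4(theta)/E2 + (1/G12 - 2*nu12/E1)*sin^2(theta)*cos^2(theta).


cos^4(15) = 0.870513, sin^4(15) = 0.004487, sin^2(15)*cos^2(15) = 0.0625
1/G12 - 2*nu12/E1 = 1/4 - 2*0.29/115 = 0.244957 GPa^-1
1/Ex = 0.870513/115 + 0.004487/8 + 0.244957*0.0625 = 0.0234404 GPa^-1
Ex = 42.66 GPa

42.66 GPa


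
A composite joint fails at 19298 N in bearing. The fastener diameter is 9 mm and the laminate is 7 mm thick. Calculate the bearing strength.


sigma_br = F/(d*h) = 19298/(9*7) = 306.3 MPa

306.3 MPa


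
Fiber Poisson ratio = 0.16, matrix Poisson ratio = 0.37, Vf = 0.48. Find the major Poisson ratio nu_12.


nu_12 = nu_f*Vf + nu_m*(1-Vf) = 0.16*0.48 + 0.37*0.52 = 0.2692

0.2692


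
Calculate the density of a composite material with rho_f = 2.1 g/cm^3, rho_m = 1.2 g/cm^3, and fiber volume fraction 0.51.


rho_c = rho_f*Vf + rho_m*(1-Vf) = 2.1*0.51 + 1.2*0.49 = 1.659 g/cm^3

1.659 g/cm^3


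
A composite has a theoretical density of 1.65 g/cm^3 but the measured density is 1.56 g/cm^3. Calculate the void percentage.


Void% = (rho_theo - rho_actual)/rho_theo * 100 = (1.65 - 1.56)/1.65 * 100 = 5.45%

5.45%


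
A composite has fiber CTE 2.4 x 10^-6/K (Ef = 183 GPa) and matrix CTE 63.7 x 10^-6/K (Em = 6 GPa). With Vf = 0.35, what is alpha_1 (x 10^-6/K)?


E1 = Ef*Vf + Em*(1-Vf) = 67.95
alpha_1 = (alpha_f*Ef*Vf + alpha_m*Em*(1-Vf))/E1 = 5.92 x 10^-6/K

5.92 x 10^-6/K


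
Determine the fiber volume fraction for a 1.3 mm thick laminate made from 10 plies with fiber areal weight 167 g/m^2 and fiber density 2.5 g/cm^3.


Vf = n * FAW / (rho_f * h * 1000) = 10 * 167 / (2.5 * 1.3 * 1000) = 0.5138

0.5138


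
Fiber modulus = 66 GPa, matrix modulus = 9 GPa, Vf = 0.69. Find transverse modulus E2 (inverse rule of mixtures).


1/E2 = Vf/Ef + (1-Vf)/Em = 0.69/66 + 0.31/9
E2 = 22.27 GPa

22.27 GPa


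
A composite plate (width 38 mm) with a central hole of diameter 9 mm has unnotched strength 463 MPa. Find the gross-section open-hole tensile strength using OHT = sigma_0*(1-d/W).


OHT = sigma_0*(1-d/W) = 463*(1-9/38) = 353.3 MPa

353.3 MPa


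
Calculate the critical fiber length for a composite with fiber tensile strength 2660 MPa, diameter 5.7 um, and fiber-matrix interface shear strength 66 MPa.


Lc = sigma_f * d / (2 * tau_i) = 2660 * 5.7 / (2 * 66) = 114.9 um

114.9 um


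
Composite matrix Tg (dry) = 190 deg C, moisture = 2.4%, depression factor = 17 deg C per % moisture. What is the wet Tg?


Tg_wet = Tg_dry - k*moisture = 190 - 17*2.4 = 149.2 deg C

149.2 deg C


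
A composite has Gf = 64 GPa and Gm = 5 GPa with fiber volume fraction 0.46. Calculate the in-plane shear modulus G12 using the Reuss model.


1/G12 = Vf/Gf + (1-Vf)/Gm = 0.46/64 + 0.54/5
G12 = 8.68 GPa

8.68 GPa


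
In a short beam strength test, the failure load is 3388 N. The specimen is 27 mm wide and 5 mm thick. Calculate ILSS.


ILSS = 3F/(4bh) = 3*3388/(4*27*5) = 18.82 MPa

18.82 MPa


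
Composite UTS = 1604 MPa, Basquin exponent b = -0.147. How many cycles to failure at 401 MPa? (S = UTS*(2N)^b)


N = 0.5 * (S/UTS)^(1/b) = 0.5 * (401/1604)^(1/-0.147) = 6231.8387 cycles

6231.8387 cycles


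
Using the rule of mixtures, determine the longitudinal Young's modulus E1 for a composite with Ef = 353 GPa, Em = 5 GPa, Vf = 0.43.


E1 = Ef*Vf + Em*(1-Vf) = 353*0.43 + 5*0.57 = 154.64 GPa

154.64 GPa


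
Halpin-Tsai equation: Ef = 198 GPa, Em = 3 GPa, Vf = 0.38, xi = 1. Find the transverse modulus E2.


eta = (Ef/Em - 1)/(Ef/Em + xi) = (66.0 - 1)/(66.0 + 1) = 0.9701
E2 = Em*(1+xi*eta*Vf)/(1-eta*Vf) = 6.5 GPa

6.5 GPa


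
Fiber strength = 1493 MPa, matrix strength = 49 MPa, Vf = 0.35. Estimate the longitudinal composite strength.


sigma_1 = sigma_f*Vf + sigma_m*(1-Vf) = 1493*0.35 + 49*0.65 = 554.4 MPa

554.4 MPa


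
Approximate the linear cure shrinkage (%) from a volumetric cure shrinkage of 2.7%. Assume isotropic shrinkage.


Linear shrinkage ≈ vol_shrink/3 = 2.7/3 = 0.9%

0.9%


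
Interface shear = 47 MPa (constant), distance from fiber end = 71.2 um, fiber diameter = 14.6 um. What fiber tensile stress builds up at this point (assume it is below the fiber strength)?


Force balance: sigma_f * (pi*d^2/4) = tau * (pi*d) * x  ->  sigma_f = 4 * tau * x / d
sigma_f = 4 * 47 * 71.2 / 14.6 = 916.8 MPa

916.8 MPa


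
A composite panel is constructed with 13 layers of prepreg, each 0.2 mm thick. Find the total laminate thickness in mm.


h = n * t_ply = 13 * 0.2 = 2.6 mm

2.6 mm


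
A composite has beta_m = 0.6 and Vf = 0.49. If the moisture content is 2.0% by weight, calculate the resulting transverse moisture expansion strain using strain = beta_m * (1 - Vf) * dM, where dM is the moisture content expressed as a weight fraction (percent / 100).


dM = 2.0/100 = 0.02
strain = beta_m * (1-Vf) * dM = 0.6 * 0.51 * 0.02 = 0.00612

0.00612


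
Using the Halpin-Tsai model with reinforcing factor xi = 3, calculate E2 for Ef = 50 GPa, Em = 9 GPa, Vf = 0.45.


eta = (Ef/Em - 1)/(Ef/Em + xi) = (5.5556 - 1)/(5.5556 + 3) = 0.5325
E2 = Em*(1+xi*eta*Vf)/(1-eta*Vf) = 20.34 GPa

20.34 GPa


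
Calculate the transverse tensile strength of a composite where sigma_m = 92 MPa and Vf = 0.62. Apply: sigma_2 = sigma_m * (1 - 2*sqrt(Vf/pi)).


factor = 1 - 2*sqrt(0.62/pi) = 0.1115
sigma_2 = 92 * 0.1115 = 10.26 MPa

10.26 MPa


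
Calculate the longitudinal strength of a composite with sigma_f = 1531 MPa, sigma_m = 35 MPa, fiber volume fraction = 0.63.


sigma_1 = sigma_f*Vf + sigma_m*(1-Vf) = 1531*0.63 + 35*0.37 = 977.5 MPa

977.5 MPa


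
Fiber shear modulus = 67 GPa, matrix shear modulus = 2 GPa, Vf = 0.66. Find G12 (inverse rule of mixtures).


1/G12 = Vf/Gf + (1-Vf)/Gm = 0.66/67 + 0.34/2
G12 = 5.56 GPa

5.56 GPa


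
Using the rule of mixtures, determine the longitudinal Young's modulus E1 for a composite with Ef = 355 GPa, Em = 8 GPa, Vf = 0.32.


E1 = Ef*Vf + Em*(1-Vf) = 355*0.32 + 8*0.68 = 119.04 GPa

119.04 GPa


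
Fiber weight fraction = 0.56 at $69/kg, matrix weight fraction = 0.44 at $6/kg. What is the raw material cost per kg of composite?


Cost = cost_f*Wf + cost_m*Wm = 69*0.56 + 6*0.44 = $41.28/kg

$41.28/kg


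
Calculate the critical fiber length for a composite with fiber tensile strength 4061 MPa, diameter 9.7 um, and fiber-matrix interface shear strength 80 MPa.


Lc = sigma_f * d / (2 * tau_i) = 4061 * 9.7 / (2 * 80) = 246.2 um

246.2 um


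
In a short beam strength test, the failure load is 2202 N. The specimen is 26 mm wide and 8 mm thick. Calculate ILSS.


ILSS = 3F/(4bh) = 3*2202/(4*26*8) = 7.94 MPa

7.94 MPa


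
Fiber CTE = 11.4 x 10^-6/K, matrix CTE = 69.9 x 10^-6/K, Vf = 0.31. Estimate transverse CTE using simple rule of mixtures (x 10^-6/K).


alpha_2 = alpha_f*Vf + alpha_m*(1-Vf) = 11.4*0.31 + 69.9*0.69 = 51.8 x 10^-6/K

51.8 x 10^-6/K


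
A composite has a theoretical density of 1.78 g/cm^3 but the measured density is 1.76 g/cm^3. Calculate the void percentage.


Void% = (rho_theo - rho_actual)/rho_theo * 100 = (1.78 - 1.76)/1.78 * 100 = 1.12%

1.12%


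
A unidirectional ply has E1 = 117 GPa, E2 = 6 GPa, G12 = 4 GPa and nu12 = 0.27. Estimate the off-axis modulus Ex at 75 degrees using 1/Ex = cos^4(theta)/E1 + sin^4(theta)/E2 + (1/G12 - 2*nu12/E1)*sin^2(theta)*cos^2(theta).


cos^4(75) = 0.004487, sin^4(75) = 0.870513, sin^2(75)*cos^2(75) = 0.0625
1/G12 - 2*nu12/E1 = 1/4 - 2*0.27/117 = 0.245385 GPa^-1
1/Ex = 0.004487/117 + 0.870513/6 + 0.245385*0.0625 = 0.1604603 GPa^-1
Ex = 6.23 GPa

6.23 GPa


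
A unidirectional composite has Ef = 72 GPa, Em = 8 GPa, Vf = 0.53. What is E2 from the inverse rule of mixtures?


1/E2 = Vf/Ef + (1-Vf)/Em = 0.53/72 + 0.47/8
E2 = 15.13 GPa

15.13 GPa


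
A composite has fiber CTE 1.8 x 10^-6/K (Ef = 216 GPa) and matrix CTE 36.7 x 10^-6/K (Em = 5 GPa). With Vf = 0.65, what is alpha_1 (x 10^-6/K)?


E1 = Ef*Vf + Em*(1-Vf) = 142.15
alpha_1 = (alpha_f*Ef*Vf + alpha_m*Em*(1-Vf))/E1 = 2.23 x 10^-6/K

2.23 x 10^-6/K


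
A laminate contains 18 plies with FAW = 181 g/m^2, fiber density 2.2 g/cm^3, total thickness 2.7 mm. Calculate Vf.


Vf = n * FAW / (rho_f * h * 1000) = 18 * 181 / (2.2 * 2.7 * 1000) = 0.5485

0.5485


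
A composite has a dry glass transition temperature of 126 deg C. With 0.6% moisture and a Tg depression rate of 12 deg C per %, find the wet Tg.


Tg_wet = Tg_dry - k*moisture = 126 - 12*0.6 = 118.8 deg C

118.8 deg C


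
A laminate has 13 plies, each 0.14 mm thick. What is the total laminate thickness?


h = n * t_ply = 13 * 0.14 = 1.82 mm

1.82 mm


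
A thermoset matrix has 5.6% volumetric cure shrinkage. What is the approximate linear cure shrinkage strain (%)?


Linear shrinkage ≈ vol_shrink/3 = 5.6/3 = 1.867%

1.867%


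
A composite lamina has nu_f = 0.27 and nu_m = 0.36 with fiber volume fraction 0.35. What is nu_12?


nu_12 = nu_f*Vf + nu_m*(1-Vf) = 0.27*0.35 + 0.36*0.65 = 0.3285

0.3285


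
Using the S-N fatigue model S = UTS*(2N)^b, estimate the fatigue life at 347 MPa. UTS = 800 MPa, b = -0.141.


N = 0.5 * (S/UTS)^(1/b) = 0.5 * (347/800)^(1/-0.141) = 186.9561 cycles

186.9561 cycles


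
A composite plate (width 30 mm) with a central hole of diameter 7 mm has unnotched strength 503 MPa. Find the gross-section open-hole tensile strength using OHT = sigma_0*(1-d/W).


OHT = sigma_0*(1-d/W) = 503*(1-7/30) = 385.6 MPa

385.6 MPa


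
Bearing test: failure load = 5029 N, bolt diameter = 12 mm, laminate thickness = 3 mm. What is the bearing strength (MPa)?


sigma_br = F/(d*h) = 5029/(12*3) = 139.7 MPa

139.7 MPa


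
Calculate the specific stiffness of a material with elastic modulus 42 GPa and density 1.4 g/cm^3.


Specific stiffness = E/rho = 42/1.4 = 30.0 GPa/(g/cm^3)

30.0 GPa/(g/cm^3)


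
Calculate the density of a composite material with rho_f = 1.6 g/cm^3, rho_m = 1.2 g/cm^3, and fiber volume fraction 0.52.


rho_c = rho_f*Vf + rho_m*(1-Vf) = 1.6*0.52 + 1.2*0.48 = 1.408 g/cm^3

1.408 g/cm^3


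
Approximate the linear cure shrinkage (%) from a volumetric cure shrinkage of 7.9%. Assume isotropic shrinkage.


Linear shrinkage ≈ vol_shrink/3 = 7.9/3 = 2.633%

2.633%


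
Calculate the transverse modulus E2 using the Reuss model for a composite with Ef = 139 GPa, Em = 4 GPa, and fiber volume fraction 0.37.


1/E2 = Vf/Ef + (1-Vf)/Em = 0.37/139 + 0.63/4
E2 = 6.24 GPa

6.24 GPa


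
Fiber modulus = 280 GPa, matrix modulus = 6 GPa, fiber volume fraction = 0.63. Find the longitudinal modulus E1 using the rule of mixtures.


E1 = Ef*Vf + Em*(1-Vf) = 280*0.63 + 6*0.37 = 178.62 GPa

178.62 GPa


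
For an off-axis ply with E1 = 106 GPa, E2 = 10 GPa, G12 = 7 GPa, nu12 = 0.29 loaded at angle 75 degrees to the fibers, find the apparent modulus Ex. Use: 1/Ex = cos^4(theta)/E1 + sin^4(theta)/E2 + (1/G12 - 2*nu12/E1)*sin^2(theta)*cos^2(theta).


cos^4(75) = 0.004487, sin^4(75) = 0.870513, sin^2(75)*cos^2(75) = 0.0625
1/G12 - 2*nu12/E1 = 1/7 - 2*0.29/106 = 0.137385 GPa^-1
1/Ex = 0.004487/106 + 0.870513/10 + 0.137385*0.0625 = 0.0956802 GPa^-1
Ex = 10.45 GPa

10.45 GPa


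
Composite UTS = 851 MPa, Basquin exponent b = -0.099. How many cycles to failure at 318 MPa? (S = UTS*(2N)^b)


N = 0.5 * (S/UTS)^(1/b) = 0.5 * (318/851)^(1/-0.099) = 10403.4281 cycles

10403.4281 cycles


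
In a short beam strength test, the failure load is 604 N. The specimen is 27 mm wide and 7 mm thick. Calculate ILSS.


ILSS = 3F/(4bh) = 3*604/(4*27*7) = 2.4 MPa

2.4 MPa


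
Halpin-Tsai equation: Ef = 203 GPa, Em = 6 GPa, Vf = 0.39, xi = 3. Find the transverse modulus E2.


eta = (Ef/Em - 1)/(Ef/Em + xi) = (33.8333 - 1)/(33.8333 + 3) = 0.8914
E2 = Em*(1+xi*eta*Vf)/(1-eta*Vf) = 18.79 GPa

18.79 GPa


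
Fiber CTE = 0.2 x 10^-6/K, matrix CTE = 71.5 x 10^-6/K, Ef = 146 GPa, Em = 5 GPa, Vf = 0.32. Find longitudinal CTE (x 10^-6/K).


E1 = Ef*Vf + Em*(1-Vf) = 50.12
alpha_1 = (alpha_f*Ef*Vf + alpha_m*Em*(1-Vf))/E1 = 5.04 x 10^-6/K

5.04 x 10^-6/K


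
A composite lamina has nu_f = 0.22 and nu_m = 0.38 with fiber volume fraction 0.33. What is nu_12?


nu_12 = nu_f*Vf + nu_m*(1-Vf) = 0.22*0.33 + 0.38*0.67 = 0.3272

0.3272


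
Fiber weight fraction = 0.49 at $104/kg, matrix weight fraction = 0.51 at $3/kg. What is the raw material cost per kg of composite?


Cost = cost_f*Wf + cost_m*Wm = 104*0.49 + 3*0.51 = $52.49/kg

$52.49/kg


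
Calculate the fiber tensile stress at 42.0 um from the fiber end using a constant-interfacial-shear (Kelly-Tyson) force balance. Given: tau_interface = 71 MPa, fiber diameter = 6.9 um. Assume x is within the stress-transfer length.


Force balance: sigma_f * (pi*d^2/4) = tau * (pi*d) * x  ->  sigma_f = 4 * tau * x / d
sigma_f = 4 * 71 * 42.0 / 6.9 = 1728.7 MPa

1728.7 MPa


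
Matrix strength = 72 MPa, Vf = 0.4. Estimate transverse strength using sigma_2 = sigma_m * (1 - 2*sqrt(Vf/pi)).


factor = 1 - 2*sqrt(0.4/pi) = 0.2864
sigma_2 = 72 * 0.2864 = 20.62 MPa

20.62 MPa


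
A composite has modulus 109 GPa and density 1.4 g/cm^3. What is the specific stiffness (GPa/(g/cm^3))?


Specific stiffness = E/rho = 109/1.4 = 77.9 GPa/(g/cm^3)

77.9 GPa/(g/cm^3)


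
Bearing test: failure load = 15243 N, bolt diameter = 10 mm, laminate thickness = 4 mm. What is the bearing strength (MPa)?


sigma_br = F/(d*h) = 15243/(10*4) = 381.1 MPa

381.1 MPa


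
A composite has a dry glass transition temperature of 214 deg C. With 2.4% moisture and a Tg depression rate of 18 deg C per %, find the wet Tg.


Tg_wet = Tg_dry - k*moisture = 214 - 18*2.4 = 170.8 deg C

170.8 deg C


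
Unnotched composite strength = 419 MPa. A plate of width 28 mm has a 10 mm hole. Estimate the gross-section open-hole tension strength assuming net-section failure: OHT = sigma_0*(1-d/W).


OHT = sigma_0*(1-d/W) = 419*(1-10/28) = 269.4 MPa

269.4 MPa


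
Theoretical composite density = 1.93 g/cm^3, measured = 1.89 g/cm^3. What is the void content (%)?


Void% = (rho_theo - rho_actual)/rho_theo * 100 = (1.93 - 1.89)/1.93 * 100 = 2.07%

2.07%


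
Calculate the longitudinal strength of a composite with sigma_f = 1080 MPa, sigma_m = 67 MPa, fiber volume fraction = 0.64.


sigma_1 = sigma_f*Vf + sigma_m*(1-Vf) = 1080*0.64 + 67*0.36 = 715.3 MPa

715.3 MPa


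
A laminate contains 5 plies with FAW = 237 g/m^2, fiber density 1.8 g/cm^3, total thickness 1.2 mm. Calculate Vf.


Vf = n * FAW / (rho_f * h * 1000) = 5 * 237 / (1.8 * 1.2 * 1000) = 0.5486

0.5486


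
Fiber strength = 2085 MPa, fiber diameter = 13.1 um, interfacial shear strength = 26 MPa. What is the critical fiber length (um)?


Lc = sigma_f * d / (2 * tau_i) = 2085 * 13.1 / (2 * 26) = 525.3 um

525.3 um


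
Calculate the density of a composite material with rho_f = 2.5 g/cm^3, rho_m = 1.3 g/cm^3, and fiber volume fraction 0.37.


rho_c = rho_f*Vf + rho_m*(1-Vf) = 2.5*0.37 + 1.3*0.63 = 1.744 g/cm^3

1.744 g/cm^3


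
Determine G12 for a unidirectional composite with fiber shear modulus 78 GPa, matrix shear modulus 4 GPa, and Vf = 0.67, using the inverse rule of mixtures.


1/G12 = Vf/Gf + (1-Vf)/Gm = 0.67/78 + 0.33/4
G12 = 10.98 GPa

10.98 GPa


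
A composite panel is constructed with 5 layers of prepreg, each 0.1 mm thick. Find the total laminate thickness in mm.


h = n * t_ply = 5 * 0.1 = 0.5 mm

0.5 mm


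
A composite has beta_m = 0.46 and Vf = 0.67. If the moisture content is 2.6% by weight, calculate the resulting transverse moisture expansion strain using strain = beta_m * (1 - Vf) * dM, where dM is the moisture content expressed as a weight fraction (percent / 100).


dM = 2.6/100 = 0.026
strain = beta_m * (1-Vf) * dM = 0.46 * 0.33 * 0.026 = 0.0039468

0.0039468


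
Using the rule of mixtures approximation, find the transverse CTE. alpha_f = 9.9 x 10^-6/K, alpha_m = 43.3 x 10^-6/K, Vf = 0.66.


alpha_2 = alpha_f*Vf + alpha_m*(1-Vf) = 9.9*0.66 + 43.3*0.34 = 21.3 x 10^-6/K

21.3 x 10^-6/K


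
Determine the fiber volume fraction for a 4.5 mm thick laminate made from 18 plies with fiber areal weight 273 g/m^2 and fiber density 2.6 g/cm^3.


Vf = n * FAW / (rho_f * h * 1000) = 18 * 273 / (2.6 * 4.5 * 1000) = 0.42

0.42


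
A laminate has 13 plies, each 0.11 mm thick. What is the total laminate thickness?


h = n * t_ply = 13 * 0.11 = 1.43 mm

1.43 mm


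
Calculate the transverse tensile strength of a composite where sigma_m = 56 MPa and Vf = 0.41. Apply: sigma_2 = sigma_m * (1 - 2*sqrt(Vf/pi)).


factor = 1 - 2*sqrt(0.41/pi) = 0.2775
sigma_2 = 56 * 0.2775 = 15.54 MPa

15.54 MPa


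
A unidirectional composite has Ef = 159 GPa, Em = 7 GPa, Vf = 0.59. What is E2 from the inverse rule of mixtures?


1/E2 = Vf/Ef + (1-Vf)/Em = 0.59/159 + 0.41/7
E2 = 16.06 GPa

16.06 GPa


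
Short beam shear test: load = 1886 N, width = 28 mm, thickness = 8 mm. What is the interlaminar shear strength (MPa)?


ILSS = 3F/(4bh) = 3*1886/(4*28*8) = 6.31 MPa

6.31 MPa


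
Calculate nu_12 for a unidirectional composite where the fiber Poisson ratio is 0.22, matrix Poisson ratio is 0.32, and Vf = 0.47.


nu_12 = nu_f*Vf + nu_m*(1-Vf) = 0.22*0.47 + 0.32*0.53 = 0.273

0.273


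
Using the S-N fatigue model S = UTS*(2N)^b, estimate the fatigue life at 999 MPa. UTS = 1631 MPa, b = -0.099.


N = 0.5 * (S/UTS)^(1/b) = 0.5 * (999/1631)^(1/-0.099) = 70.6901 cycles

70.6901 cycles


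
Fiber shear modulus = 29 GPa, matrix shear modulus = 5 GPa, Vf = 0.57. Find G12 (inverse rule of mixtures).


1/G12 = Vf/Gf + (1-Vf)/Gm = 0.57/29 + 0.43/5
G12 = 9.46 GPa

9.46 GPa


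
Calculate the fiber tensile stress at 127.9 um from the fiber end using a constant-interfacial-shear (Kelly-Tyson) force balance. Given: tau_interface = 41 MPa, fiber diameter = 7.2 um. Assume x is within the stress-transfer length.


Force balance: sigma_f * (pi*d^2/4) = tau * (pi*d) * x  ->  sigma_f = 4 * tau * x / d
sigma_f = 4 * 41 * 127.9 / 7.2 = 2913.3 MPa

2913.3 MPa


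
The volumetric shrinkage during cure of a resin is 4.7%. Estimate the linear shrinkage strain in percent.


Linear shrinkage ≈ vol_shrink/3 = 4.7/3 = 1.567%

1.567%


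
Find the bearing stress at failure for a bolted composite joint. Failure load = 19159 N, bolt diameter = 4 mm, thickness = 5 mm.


sigma_br = F/(d*h) = 19159/(4*5) = 958.0 MPa

958.0 MPa


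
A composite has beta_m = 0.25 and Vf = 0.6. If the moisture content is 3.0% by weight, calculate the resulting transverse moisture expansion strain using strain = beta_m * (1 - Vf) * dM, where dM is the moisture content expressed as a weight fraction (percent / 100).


dM = 3.0/100 = 0.03
strain = beta_m * (1-Vf) * dM = 0.25 * 0.4 * 0.03 = 0.003

0.003
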